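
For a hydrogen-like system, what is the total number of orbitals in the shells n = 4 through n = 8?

Shell n has n² orbitals: 4²=16 + 5²=25 + 6²=36 + 7²=49 + 8²=64 = 190 orbitals.

190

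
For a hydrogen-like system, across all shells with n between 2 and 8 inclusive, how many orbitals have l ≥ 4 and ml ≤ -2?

Treat each shell separately and count matching orbitals:
n=5 → 3; n=6 → 7; n=7 → 12; n=8 → 18.
Total orbitals: 3 + 7 + 12 + 18 = 40.

40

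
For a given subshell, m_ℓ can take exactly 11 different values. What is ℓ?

m_ℓ ranges over 2ℓ+1 integers, so 2ℓ+1 = 11 ⇒ ℓ = 5.

ℓ = 5 (h)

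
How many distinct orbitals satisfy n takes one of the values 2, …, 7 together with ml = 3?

Work shell by shell — for each n, count the (l, ml) pairs that satisfy ml = 3:
n=4 → 1; n=5 → 2; n=6 → 3; n=7 → 4.
Total orbitals: 1 + 2 + 3 + 4 = 10.

10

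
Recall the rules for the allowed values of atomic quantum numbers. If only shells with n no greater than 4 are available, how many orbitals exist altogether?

Total orbitals = 1² + 2² + 3² + 4² = 30.

30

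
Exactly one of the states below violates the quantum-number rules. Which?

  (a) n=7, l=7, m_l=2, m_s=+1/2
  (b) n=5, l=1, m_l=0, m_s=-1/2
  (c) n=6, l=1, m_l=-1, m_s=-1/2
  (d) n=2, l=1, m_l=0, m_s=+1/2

(a)

(a) has l = 7 ≥ n = 7, violating 0 ≤ l ≤ n−1.
The remaining sets (b), (c), (d) satisfy all four rules.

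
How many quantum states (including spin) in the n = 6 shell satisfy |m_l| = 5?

The n = 6 shell has l = 0 through 5; check each.
The (l, m_l) pairs meeting |m_l| = 5 give: l=5 → 2.
Orbitals: 2. Each orbital carries two spin states, so 2 × 2 = 4 states.

4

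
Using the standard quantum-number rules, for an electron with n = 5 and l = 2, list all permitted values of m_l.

-2, -1, 0, 1, 2

m_l takes every integer from −l to +l. With l = 2 that gives the 5 values -2, -1, 0, 1, 2.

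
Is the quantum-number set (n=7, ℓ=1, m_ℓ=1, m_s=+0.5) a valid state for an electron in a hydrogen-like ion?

n = 7 is a positive integer. ℓ = 1 satisfies 0 ≤ ℓ ≤ n−1 = 6. m_ℓ = 1 lies in the range −ℓ … +ℓ (here −1 … 1). m_s = +1/2 is one of ±1/2.
All four constraints are satisfied.

Allowed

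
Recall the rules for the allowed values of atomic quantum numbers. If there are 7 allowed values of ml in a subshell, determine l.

ml ranges over 2l+1 integers, so 2l+1 = 7 ⇒ l = 3.

l = 3 (f)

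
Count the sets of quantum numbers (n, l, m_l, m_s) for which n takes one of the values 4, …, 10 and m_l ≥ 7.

20

Work shell by shell — for each n, count the (l, m_l) pairs that satisfy m_l ≥ 7:
n=8 → 1; n=9 → 3; n=10 → 6.
Orbitals: 1 + 3 + 6 = 10. Including both spin states (m_s = ±1/2) gives 2 × 10 = 20 states.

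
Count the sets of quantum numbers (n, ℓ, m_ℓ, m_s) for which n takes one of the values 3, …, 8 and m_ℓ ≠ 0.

332

Work shell by shell — for each n, count the (ℓ, m_ℓ) pairs that satisfy m_ℓ ≠ 0:
n=3 → 6; n=4 → 12; n=5 → 20; n=6 → 30; n=7 → 42; n=8 → 56.
Orbitals: 6 + 12 + 20 + 30 + 42 + 56 = 166. Including both spin states (m_s = ±1/2) gives 2 × 166 = 332 states.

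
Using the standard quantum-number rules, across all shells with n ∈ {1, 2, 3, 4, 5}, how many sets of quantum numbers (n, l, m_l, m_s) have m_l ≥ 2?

For each n in the range, tally the orbitals obeying m_l ≥ 2:
n=3 → 1; n=4 → 3; n=5 → 6.
Orbitals: 1 + 3 + 6 = 10. Including both spin states (m_s = ±1/2) gives 2 × 10 = 20 states.

20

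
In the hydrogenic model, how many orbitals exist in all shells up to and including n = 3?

14

Total orbitals = 1² + 2² + 3² = 14.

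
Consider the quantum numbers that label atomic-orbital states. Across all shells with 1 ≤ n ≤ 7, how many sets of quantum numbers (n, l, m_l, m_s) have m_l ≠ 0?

224

Go shell by shell, enumerating (l, m_l) with m_l ≠ 0:
n=2 → 2; n=3 → 6; n=4 → 12; n=5 → 20; n=6 → 30; n=7 → 42.
Orbitals: 2 + 6 + 12 + 20 + 30 + 42 = 112. Including both spin states (m_s = ±1/2) gives 2 × 112 = 224 states.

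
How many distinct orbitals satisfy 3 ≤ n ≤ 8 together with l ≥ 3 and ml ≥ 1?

Treat each shell separately and count matching orbitals:
n=4 → 3; n=5 → 7; n=6 → 12; n=7 → 18; n=8 → 25.
Total orbitals: 3 + 7 + 12 + 18 + 25 = 65.

65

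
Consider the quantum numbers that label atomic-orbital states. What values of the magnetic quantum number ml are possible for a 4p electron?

The 4p subshell has l = 1, and ml takes every integer from −l to +l. With l = 1 that gives the 3 values -1, 0, 1.

-1, 0, 1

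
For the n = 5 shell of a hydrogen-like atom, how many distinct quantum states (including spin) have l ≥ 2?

42

For n = 5, l ranges over 0 … 4.
Orbitals with l ≥ 2, by l: l=2 → 5; l=3 → 7; l=4 → 9.
Orbitals: 5 + 7 + 9 = 21. Each orbital carries two spin states, so 21 × 2 = 42 states.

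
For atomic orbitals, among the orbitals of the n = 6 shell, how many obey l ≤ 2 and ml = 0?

The n = 6 shell has l = 0 through 5; check each.
Per l-value: l=0 → 1; l=1 → 1; l=2 → 1.
Total orbitals: 1 + 1 + 1 = 3.

3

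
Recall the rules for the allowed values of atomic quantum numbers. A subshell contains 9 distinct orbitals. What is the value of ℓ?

ℓ = 4 (g)

2ℓ+1 = 9 gives ℓ = 4.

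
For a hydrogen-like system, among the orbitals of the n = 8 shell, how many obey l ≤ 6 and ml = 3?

For n = 8, l ranges over 0 … 7.
The (l, ml) pairs meeting l ≤ 6 and ml = 3 give: l=3 → 1; l=4 → 1; l=5 → 1; l=6 → 1.
Total orbitals: 1 + 1 + 1 + 1 = 4.

4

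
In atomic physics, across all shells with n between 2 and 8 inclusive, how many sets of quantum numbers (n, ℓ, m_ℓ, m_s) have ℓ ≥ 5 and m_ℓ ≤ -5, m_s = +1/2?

For each n in the range, tally the orbitals obeying ℓ ≥ 5 and m_ℓ ≤ -5:
n=6 → 1; n=7 → 3; n=8 → 6.
Orbitals: 1 + 3 + 6 = 10. With m_s fixed to +1/2 there is one state per orbital, so 10 states.

10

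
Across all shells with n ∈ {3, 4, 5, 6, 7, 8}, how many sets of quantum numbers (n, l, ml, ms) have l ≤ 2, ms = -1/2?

Per-shell orbital counts meeting the constraint:
n=3 → 9; n=4 → 9; n=5 → 9; n=6 → 9; n=7 → 9; n=8 → 9.
Orbitals: 9 + 9 + 9 + 9 + 9 + 9 = 54. With ms fixed to -1/2 there is one state per orbital, so 54 states.

54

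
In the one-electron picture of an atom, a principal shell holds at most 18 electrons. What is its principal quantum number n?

2n² = 18 ⇒ n² = 9 ⇒ n = 3.

n = 3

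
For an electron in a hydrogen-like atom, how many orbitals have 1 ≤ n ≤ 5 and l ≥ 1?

Count contributing orbitals for each principal shell:
n=2 → 3; n=3 → 8; n=4 → 15; n=5 → 24.
Total orbitals: 3 + 8 + 15 + 24 = 50.

50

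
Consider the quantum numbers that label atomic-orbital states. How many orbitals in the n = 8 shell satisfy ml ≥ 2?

Per l-value: l=2 → 1; l=3 → 2; l=4 → 3; l=5 → 4; l=6 → 5; l=7 → 6.
Total orbitals: 1 + 2 + 3 + 4 + 5 + 6 = 21.

21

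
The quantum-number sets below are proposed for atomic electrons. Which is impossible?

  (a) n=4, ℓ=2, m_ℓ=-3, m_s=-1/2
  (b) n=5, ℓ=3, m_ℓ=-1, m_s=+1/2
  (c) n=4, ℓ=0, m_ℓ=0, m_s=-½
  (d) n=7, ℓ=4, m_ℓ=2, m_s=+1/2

(a) has |m_ℓ| = 3 > ℓ = 2, violating −ℓ ≤ m_ℓ ≤ ℓ.
The remaining sets (b), (c), (d) satisfy all four rules.

(a)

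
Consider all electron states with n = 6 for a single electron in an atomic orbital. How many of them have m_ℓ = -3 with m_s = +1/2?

With n = 6 the allowed ℓ are 0, 1, …, 5.
Orbitals with m_ℓ = -3, by ℓ: ℓ=3 → 1; ℓ=4 → 1; ℓ=5 → 1.
Orbitals: 1 + 1 + 1 = 3. With m_s fixed to a single value there is one state per orbital, giving 3 states.

3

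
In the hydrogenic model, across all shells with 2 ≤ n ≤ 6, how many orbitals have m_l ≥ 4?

4

Count contributing orbitals for each principal shell:
n=5 → 1; n=6 → 3.
Total orbitals: 1 + 3 = 4.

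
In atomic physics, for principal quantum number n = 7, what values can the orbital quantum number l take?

0, 1, 2, 3, 4, 5, 6

l is an integer with 0 ≤ l ≤ n−1, so for n = 7: l = 0, 1, 2, 3, 4, 5, 6.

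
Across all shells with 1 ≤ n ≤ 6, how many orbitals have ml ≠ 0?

Go shell by shell, enumerating (l, ml) with ml ≠ 0:
n=2 → 2; n=3 → 6; n=4 → 12; n=5 → 20; n=6 → 30.
Total orbitals: 2 + 6 + 12 + 20 + 30 = 70.

70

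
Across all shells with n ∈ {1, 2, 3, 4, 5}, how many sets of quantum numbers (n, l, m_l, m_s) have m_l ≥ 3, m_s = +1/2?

For each n in the range, tally the orbitals obeying m_l ≥ 3:
n=4 → 1; n=5 → 3.
Orbitals: 1 + 3 = 4. With m_s fixed to +1/2 there is one state per orbital, so 4 states.

4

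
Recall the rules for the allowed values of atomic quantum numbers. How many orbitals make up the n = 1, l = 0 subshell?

A subshell has 2l+1 orbitals; with l = 0, that's 1.

1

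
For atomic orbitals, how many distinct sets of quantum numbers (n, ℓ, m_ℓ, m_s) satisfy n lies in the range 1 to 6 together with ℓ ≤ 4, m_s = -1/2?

80

Per-shell orbital counts meeting the constraint:
n=1 → 1; n=2 → 4; n=3 → 9; n=4 → 16; n=5 → 25; n=6 → 25.
Orbitals: 1 + 4 + 9 + 16 + 25 + 25 = 80. With m_s fixed to -1/2 there is one state per orbital, so 80 states.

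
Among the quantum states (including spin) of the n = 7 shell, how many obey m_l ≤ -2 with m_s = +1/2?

15

Go through l = 0, …, 6 (the values permitted for n = 7).
The (l, m_l) pairs meeting m_l ≤ -2 give: l=2 → 1; l=3 → 2; l=4 → 3; l=5 → 4; l=6 → 5.
Orbitals: 1 + 2 + 3 + 4 + 5 = 15. With m_s fixed to a single value there is one state per orbital, giving 15 states.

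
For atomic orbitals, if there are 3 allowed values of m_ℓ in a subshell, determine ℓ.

m_ℓ ranges over 2ℓ+1 integers, so 2ℓ+1 = 3 ⇒ ℓ = 1.

ℓ = 1 (p)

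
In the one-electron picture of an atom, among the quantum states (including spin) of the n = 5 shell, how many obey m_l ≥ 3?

6

Go through l = 0, …, 4 (the values permitted for n = 5).
The (l, m_l) pairs meeting m_l ≥ 3 give: l=3 → 1; l=4 → 2.
Orbitals: 1 + 2 = 3. Each orbital carries two spin states, so 3 × 2 = 6 states.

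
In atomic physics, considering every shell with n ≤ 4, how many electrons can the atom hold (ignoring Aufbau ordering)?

Total orbitals = 1² + 2² + 3² + 4² = 30. Doubling for spin gives 60 electrons.

60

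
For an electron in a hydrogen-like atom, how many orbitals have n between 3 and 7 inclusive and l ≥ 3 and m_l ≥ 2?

30

Per-shell orbital counts meeting the constraint:
n=4 → 2; n=5 → 5; n=6 → 9; n=7 → 14.
Total orbitals: 2 + 5 + 9 + 14 = 30.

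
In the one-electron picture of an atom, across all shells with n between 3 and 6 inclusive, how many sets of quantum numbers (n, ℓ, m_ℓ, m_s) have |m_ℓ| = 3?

Count contributing orbitals for each principal shell:
n=4 → 2; n=5 → 4; n=6 → 6.
Orbitals: 2 + 4 + 6 = 12. Including both spin states (m_s = ±1/2) gives 2 × 12 = 24 states.

24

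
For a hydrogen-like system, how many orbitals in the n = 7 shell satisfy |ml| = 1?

The n = 7 shell has l = 0 through 6; check each.
The (l, ml) pairs meeting |ml| = 1 give: l=1 → 2; l=2 → 2; l=3 → 2; l=4 → 2; l=5 → 2; l=6 → 2.
Total orbitals: 2 + 2 + 2 + 2 + 2 + 2 = 12.

12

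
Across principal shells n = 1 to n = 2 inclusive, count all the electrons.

10

Shell n has n² orbitals: 1²=1 + 2²=4 = 5 orbitals.
Two spin states per orbital: 2 × 5 = 10 electrons.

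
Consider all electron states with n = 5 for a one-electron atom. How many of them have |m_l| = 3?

For n = 5, l ranges over 0 … 4.
Per l-value: l=3 → 2; l=4 → 2.
Orbitals: 2 + 2 = 4. Each orbital carries two spin states, so 4 × 2 = 8 states.

8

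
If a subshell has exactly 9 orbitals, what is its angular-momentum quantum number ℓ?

2ℓ+1 = 9 gives ℓ = 4.

ℓ = 4 (g)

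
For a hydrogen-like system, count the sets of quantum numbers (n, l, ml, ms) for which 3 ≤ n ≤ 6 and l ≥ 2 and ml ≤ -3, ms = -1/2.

10

For each n in the range, tally the orbitals obeying l ≥ 2 and ml ≤ -3:
n=4 → 1; n=5 → 3; n=6 → 6.
Orbitals: 1 + 3 + 6 = 10. With ms fixed to -1/2 there is one state per orbital, so 10 states.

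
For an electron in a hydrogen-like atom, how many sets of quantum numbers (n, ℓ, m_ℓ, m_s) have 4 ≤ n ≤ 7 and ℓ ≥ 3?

180

Count contributing orbitals for each principal shell:
n=4 → 7; n=5 → 16; n=6 → 27; n=7 → 40.
Orbitals: 7 + 16 + 27 + 40 = 90. Including both spin states (m_s = ±1/2) gives 2 × 90 = 180 states.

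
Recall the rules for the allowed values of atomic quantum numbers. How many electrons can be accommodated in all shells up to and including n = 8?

408

Total orbitals = 1² + 2² + 3² + 4² + 5² + 6² + 7² + 8² = 204. Doubling for spin gives 408 electrons.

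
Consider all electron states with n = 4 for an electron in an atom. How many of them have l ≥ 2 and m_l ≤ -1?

The (l, m_l) pairs meeting l ≥ 2 and m_l ≤ -1 give: l=2 → 2; l=3 → 3.
Orbitals: 2 + 3 = 5. Each orbital carries two spin states, so 5 × 2 = 10 states.

10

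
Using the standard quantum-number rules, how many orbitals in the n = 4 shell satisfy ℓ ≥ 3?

The n = 4 shell has ℓ = 0 through 3; check each.
The (ℓ, m_ℓ) pairs meeting ℓ ≥ 3 give: ℓ=3 → 7.
Total orbitals: 7.

7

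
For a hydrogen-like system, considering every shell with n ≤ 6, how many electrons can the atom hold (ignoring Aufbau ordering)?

Total orbitals = 1² + 2² + 3² + 4² + 5² + 6² = 91. Doubling for spin gives 182 electrons.

182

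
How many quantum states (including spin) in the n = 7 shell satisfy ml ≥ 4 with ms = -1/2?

6

With n = 7 the allowed l are 0, 1, …, 6.
Orbitals with ml ≥ 4, by l: l=4 → 1; l=5 → 2; l=6 → 3.
Orbitals: 1 + 2 + 3 = 6. With ms fixed to a single value there is one state per orbital, giving 6 states.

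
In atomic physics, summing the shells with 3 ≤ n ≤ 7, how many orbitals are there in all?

Shell n has n² orbitals: 3²=9 + 4²=16 + 5²=25 + 6²=36 + 7²=49 = 135 orbitals.

135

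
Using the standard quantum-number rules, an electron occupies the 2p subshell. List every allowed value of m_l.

-1, 0, 1

The 2p subshell has l = 1, and m_l takes every integer from −l to +l. With l = 1 that gives the 3 values -1, 0, 1.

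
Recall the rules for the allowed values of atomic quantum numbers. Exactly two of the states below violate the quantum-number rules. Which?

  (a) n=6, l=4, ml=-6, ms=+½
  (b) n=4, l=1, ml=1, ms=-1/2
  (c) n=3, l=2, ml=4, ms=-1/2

(a) and (c)

(a) has |ml| = 6 > l = 4, violating −l ≤ ml ≤ l.
(c) has |ml| = 4 > l = 2, violating −l ≤ ml ≤ l.
The remaining set (b) satisfies all four rules.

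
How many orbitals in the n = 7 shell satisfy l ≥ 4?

The n = 7 shell has l = 0 through 6; check each.
Per l-value: l=4 → 9; l=5 → 11; l=6 → 13.
Total orbitals: 9 + 11 + 13 = 33.

33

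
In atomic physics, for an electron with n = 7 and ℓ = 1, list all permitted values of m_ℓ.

-1, 0, 1

m_ℓ takes every integer from −ℓ to +ℓ. With ℓ = 1 that gives the 3 values -1, 0, 1.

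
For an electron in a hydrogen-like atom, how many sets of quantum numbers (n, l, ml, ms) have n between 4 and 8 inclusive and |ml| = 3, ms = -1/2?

Treat each shell separately and count matching orbitals:
n=4 → 2; n=5 → 4; n=6 → 6; n=7 → 8; n=8 → 10.
Orbitals: 2 + 4 + 6 + 8 + 10 = 30. With ms fixed to -1/2 there is one state per orbital, so 30 states.

30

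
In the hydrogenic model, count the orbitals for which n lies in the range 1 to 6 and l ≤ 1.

21

Per-shell orbital counts meeting the constraint:
n=1 → 1; n=2 → 4; n=3 → 4; n=4 → 4; n=5 → 4; n=6 → 4.
Total orbitals: 1 + 4 + 4 + 4 + 4 + 4 = 21.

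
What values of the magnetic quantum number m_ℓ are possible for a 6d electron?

The 6d subshell has ℓ = 2, and m_ℓ takes every integer from −ℓ to +ℓ. With ℓ = 2 that gives the 5 values -2, -1, 0, 1, 2.

-2, -1, 0, 1, 2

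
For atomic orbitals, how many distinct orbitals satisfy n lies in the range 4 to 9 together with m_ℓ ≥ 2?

Go shell by shell, enumerating (ℓ, m_ℓ) with m_ℓ ≥ 2:
n=4 → 3; n=5 → 6; n=6 → 10; n=7 → 15; n=8 → 21; n=9 → 28.
Total orbitals: 3 + 6 + 10 + 15 + 21 + 28 = 83.

83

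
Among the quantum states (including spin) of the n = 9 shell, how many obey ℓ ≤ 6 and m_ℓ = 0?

Go through ℓ = 0, …, 8 (the values permitted for n = 9).
Per ℓ-value: ℓ=0 → 1; ℓ=1 → 1; ℓ=2 → 1; ℓ=3 → 1; ℓ=4 → 1; ℓ=5 → 1; ℓ=6 → 1.
Orbitals: 1 + 1 + 1 + 1 + 1 + 1 + 1 = 7. Each orbital carries two spin states, so 7 × 2 = 14 states.

14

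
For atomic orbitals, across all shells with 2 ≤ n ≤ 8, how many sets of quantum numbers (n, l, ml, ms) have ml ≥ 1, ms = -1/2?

84

Work shell by shell — for each n, count the (l, ml) pairs that satisfy ml ≥ 1:
n=2 → 1; n=3 → 3; n=4 → 6; n=5 → 10; n=6 → 15; n=7 → 21; n=8 → 28.
Orbitals: 1 + 3 + 6 + 10 + 15 + 21 + 28 = 84. With ms fixed to -1/2 there is one state per orbital, so 84 states.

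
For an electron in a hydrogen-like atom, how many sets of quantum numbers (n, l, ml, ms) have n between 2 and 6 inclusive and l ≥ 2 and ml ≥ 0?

80

Work shell by shell — for each n, count the (l, ml) pairs that satisfy l ≥ 2 and ml ≥ 0:
n=3 → 3; n=4 → 7; n=5 → 12; n=6 → 18.
Orbitals: 3 + 7 + 12 + 18 = 40. Including both spin states (ms = ±1/2) gives 2 × 40 = 80 states.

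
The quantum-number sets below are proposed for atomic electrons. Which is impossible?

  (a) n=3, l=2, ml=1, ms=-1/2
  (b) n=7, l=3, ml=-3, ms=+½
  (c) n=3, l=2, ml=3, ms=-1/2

(c)

(c) has |ml| = 3 > l = 2, violating −l ≤ ml ≤ l.
The remaining sets (a), (b) satisfy all four rules.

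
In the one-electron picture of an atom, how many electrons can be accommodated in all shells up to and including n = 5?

Total orbitals = 1² + 2² + 3² + 4² + 5² = 55. Doubling for spin gives 110 electrons.

110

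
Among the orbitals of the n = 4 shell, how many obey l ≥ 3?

With n = 4 the allowed l are 0, 1, …, 3.
Per l-value: l=3 → 7.
Total orbitals: 7.

7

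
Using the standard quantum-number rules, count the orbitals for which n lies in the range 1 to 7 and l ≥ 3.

90

Per-shell orbital counts meeting the constraint:
n=4 → 7; n=5 → 16; n=6 → 27; n=7 → 40.
Total orbitals: 7 + 16 + 27 + 40 = 90.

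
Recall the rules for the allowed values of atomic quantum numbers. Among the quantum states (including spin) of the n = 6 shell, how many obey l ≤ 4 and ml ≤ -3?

6

The n = 6 shell has l = 0 through 5; check each.
Orbitals with l ≤ 4 and ml ≤ -3, by l: l=3 → 1; l=4 → 2.
Orbitals: 1 + 2 = 3. Each orbital carries two spin states, so 3 × 2 = 6 states.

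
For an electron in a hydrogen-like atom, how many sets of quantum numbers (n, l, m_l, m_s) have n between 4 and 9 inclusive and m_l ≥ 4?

70

Treat each shell separately and count matching orbitals:
n=5 → 1; n=6 → 3; n=7 → 6; n=8 → 10; n=9 → 15.
Orbitals: 1 + 3 + 6 + 10 + 15 = 35. Including both spin states (m_s = ±1/2) gives 2 × 35 = 70 states.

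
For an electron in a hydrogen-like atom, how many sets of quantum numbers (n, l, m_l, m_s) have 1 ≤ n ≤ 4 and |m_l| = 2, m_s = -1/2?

6

Per-shell orbital counts meeting the constraint:
n=3 → 2; n=4 → 4.
Orbitals: 2 + 4 = 6. With m_s fixed to -1/2 there is one state per orbital, so 6 states.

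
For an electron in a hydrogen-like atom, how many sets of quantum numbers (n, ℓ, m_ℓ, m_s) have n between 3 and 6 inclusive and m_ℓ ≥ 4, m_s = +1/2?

4

Treat each shell separately and count matching orbitals:
n=5 → 1; n=6 → 3.
Orbitals: 1 + 3 = 4. With m_s fixed to +1/2 there is one state per orbital, so 4 states.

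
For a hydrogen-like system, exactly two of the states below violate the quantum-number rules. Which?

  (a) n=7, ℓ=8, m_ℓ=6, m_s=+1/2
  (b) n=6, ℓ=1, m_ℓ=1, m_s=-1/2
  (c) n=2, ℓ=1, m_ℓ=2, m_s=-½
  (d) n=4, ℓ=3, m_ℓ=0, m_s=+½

(a) has ℓ = 8 ≥ n = 7, violating 0 ≤ ℓ ≤ n−1.
(c) has |m_ℓ| = 2 > ℓ = 1, violating −ℓ ≤ m_ℓ ≤ ℓ.
The remaining sets (b), (d) satisfy all four rules.

(a) and (c)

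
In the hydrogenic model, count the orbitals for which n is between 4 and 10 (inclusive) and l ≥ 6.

150

Count contributing orbitals for each principal shell:
n=7 → 13; n=8 → 28; n=9 → 45; n=10 → 64.
Total orbitals: 13 + 28 + 45 + 64 = 150.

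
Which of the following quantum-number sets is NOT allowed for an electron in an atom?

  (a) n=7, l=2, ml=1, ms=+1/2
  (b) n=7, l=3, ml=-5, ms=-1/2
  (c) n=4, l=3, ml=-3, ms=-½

(b) has |ml| = 5 > l = 3, violating −l ≤ ml ≤ l.
The remaining sets (a), (c) satisfy all four rules.

(b)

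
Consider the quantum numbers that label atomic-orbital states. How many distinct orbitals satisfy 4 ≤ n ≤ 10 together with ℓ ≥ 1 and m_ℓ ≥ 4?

Go shell by shell, enumerating (ℓ, m_ℓ) with ℓ ≥ 1 and m_ℓ ≥ 4:
n=5 → 1; n=6 → 3; n=7 → 6; n=8 → 10; n=9 → 15; n=10 → 21.
Total orbitals: 1 + 3 + 6 + 10 + 15 + 21 = 56.

56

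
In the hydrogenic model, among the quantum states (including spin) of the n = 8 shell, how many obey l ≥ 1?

For n = 8, l ranges over 0 … 7.
Contributions: l=1 → 3; l=2 → 5; l=3 → 7; l=4 → 9; l=5 → 11; l=6 → 13; l=7 → 15.
Orbitals: 3 + 5 + 7 + 9 + 11 + 13 + 15 = 63. Each orbital carries two spin states, so 63 × 2 = 126 states.

126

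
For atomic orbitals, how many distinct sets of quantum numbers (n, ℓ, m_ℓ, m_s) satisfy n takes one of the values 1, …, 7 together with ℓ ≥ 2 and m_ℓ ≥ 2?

70

Treat each shell separately and count matching orbitals:
n=3 → 1; n=4 → 3; n=5 → 6; n=6 → 10; n=7 → 15.
Orbitals: 1 + 3 + 6 + 10 + 15 = 35. Including both spin states (m_s = ±1/2) gives 2 × 35 = 70 states.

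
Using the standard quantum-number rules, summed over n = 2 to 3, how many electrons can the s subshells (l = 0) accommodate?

4

An s subshell (l = 0) exists for every n ≥ 1, so shells n = 2, 3 each contribute one — 2 subshells.
Since each s subshell holds 2(2·0+1) = 2 electrons, the total is 2 × 2 = 4.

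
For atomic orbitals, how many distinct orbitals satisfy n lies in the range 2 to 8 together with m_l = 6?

For each n in the range, tally the orbitals obeying m_l = 6:
n=7 → 1; n=8 → 2.
Total orbitals: 1 + 2 = 3.

3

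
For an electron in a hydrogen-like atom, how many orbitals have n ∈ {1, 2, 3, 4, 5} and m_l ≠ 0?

40

For each n in the range, tally the orbitals obeying m_l ≠ 0:
n=2 → 2; n=3 → 6; n=4 → 12; n=5 → 20.
Total orbitals: 2 + 6 + 12 + 20 = 40.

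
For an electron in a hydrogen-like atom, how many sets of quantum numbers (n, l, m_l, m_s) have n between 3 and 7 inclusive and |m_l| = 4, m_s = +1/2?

12

For each n in the range, tally the orbitals obeying |m_l| = 4:
n=5 → 2; n=6 → 4; n=7 → 6.
Orbitals: 2 + 4 + 6 = 12. With m_s fixed to +1/2 there is one state per orbital, so 12 states.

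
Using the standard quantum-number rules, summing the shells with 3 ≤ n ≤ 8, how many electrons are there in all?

398

Shell n has n² orbitals: 3²=9 + 4²=16 + 5²=25 + 6²=36 + 7²=49 + 8²=64 = 199 orbitals.
Two spin states per orbital: 2 × 199 = 398 electrons.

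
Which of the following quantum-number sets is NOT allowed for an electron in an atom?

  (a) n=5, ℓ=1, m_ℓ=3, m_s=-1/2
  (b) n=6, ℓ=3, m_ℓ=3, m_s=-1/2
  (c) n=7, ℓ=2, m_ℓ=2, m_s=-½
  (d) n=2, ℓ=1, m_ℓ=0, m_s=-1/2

(a) has |m_ℓ| = 3 > ℓ = 1, violating −ℓ ≤ m_ℓ ≤ ℓ.
The remaining sets (b), (c), (d) satisfy all four rules.

(a)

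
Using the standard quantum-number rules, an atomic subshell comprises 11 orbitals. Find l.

l = 5 (h)

2l+1 = 11 gives l = 5.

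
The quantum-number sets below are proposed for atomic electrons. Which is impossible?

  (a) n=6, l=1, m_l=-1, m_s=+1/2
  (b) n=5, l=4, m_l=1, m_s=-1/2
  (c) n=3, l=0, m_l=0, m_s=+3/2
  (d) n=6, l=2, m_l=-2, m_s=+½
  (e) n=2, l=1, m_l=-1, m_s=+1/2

(c) has m_s = +3/2, but an electron's spin must be ±1/2.
The remaining sets (a), (b), (d), (e) satisfy all four rules.

(c)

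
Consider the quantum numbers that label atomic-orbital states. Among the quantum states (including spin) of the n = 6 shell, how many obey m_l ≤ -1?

With n = 6 the allowed l are 0, 1, …, 5.
The (l, m_l) pairs meeting m_l ≤ -1 give: l=1 → 1; l=2 → 2; l=3 → 3; l=4 → 4; l=5 → 5.
Orbitals: 1 + 2 + 3 + 4 + 5 = 15. Each orbital carries two spin states, so 15 × 2 = 30 states.

30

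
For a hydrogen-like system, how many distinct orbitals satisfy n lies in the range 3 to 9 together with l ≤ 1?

Count contributing orbitals for each principal shell:
n=3 → 4; n=4 → 4; n=5 → 4; n=6 → 4; n=7 → 4; n=8 → 4; n=9 → 4.
Total orbitals: 4 + 4 + 4 + 4 + 4 + 4 + 4 = 28.

28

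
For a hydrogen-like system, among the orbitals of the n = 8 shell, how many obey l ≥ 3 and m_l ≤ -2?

20

The n = 8 shell has l = 0 through 7; check each.
The (l, m_l) pairs meeting l ≥ 3 and m_l ≤ -2 give: l=3 → 2; l=4 → 3; l=5 → 4; l=6 → 5; l=7 → 6.
Total orbitals: 2 + 3 + 4 + 5 + 6 = 20.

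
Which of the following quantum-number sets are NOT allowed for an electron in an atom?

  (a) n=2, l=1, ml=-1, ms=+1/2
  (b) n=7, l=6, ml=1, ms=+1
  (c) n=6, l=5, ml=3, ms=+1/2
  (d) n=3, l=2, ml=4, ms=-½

(b) has ms = +1, but an electron's spin must be ±1/2.
(d) has |ml| = 4 > l = 2, violating −l ≤ ml ≤ l.
The remaining sets (a), (c) satisfy all four rules.

(b) and (d)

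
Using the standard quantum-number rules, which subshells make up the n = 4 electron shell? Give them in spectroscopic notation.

For n = 4, l runs from 0 to 3. In spectroscopic notation l = 0,1,2,… ↔ s,p,d,f,g,h,i, so the subshells are 4s, 4p, 4d, 4f.

4s, 4p, 4d, 4f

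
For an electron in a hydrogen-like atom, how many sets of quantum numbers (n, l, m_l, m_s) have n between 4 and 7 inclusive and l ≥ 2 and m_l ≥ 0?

124

Work shell by shell — for each n, count the (l, m_l) pairs that satisfy l ≥ 2 and m_l ≥ 0:
n=4 → 7; n=5 → 12; n=6 → 18; n=7 → 25.
Orbitals: 7 + 12 + 18 + 25 = 62. Including both spin states (m_s = ±1/2) gives 2 × 62 = 124 states.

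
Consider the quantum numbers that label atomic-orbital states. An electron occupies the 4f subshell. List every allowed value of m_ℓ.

The 4f subshell has ℓ = 3, and m_ℓ takes every integer from −ℓ to +ℓ. With ℓ = 3 that gives the 7 values -3, -2, -1, 0, 1, 2, 3.

-3, -2, -1, 0, 1, 2, 3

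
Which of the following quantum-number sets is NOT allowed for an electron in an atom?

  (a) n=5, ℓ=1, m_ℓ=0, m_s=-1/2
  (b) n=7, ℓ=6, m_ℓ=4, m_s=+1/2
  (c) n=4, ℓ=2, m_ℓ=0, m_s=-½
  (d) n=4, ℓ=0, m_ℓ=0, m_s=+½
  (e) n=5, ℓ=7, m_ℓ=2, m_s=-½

(e) has ℓ = 7 ≥ n = 5, violating 0 ≤ ℓ ≤ n−1.
The remaining sets (a), (b), (c), (d) satisfy all four rules.

(e)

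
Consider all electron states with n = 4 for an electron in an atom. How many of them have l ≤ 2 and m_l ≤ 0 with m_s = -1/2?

6

Go through l = 0, …, 3 (the values permitted for n = 4).
Per l-value: l=0 → 1; l=1 → 2; l=2 → 3.
Orbitals: 1 + 2 + 3 = 6. With m_s fixed to a single value there is one state per orbital, giving 6 states.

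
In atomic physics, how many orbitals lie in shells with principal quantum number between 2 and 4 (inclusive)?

Shell n has n² orbitals: 2²=4 + 3²=9 + 4²=16 = 29 orbitals.

29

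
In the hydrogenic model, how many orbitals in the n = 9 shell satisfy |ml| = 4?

With n = 9 the allowed l are 0, 1, …, 8.
Orbitals with |ml| = 4, by l: l=4 → 2; l=5 → 2; l=6 → 2; l=7 → 2; l=8 → 2.
Total orbitals: 2 + 2 + 2 + 2 + 2 = 10.

10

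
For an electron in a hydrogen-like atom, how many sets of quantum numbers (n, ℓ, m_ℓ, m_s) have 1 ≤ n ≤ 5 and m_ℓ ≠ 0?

80

Treat each shell separately and count matching orbitals:
n=2 → 2; n=3 → 6; n=4 → 12; n=5 → 20.
Orbitals: 2 + 6 + 12 + 20 = 40. Including both spin states (m_s = ±1/2) gives 2 × 40 = 80 states.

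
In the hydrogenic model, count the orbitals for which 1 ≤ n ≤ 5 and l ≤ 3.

Go shell by shell, enumerating (l, ml) with l ≤ 3:
n=1 → 1; n=2 → 4; n=3 → 9; n=4 → 16; n=5 → 16.
Total orbitals: 1 + 4 + 9 + 16 + 16 = 46.

46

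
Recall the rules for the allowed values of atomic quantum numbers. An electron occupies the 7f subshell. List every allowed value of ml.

-3, -2, -1, 0, 1, 2, 3

The 7f subshell has l = 3, and ml takes every integer from −l to +l. With l = 3 that gives the 7 values -3, -2, -1, 0, 1, 2, 3.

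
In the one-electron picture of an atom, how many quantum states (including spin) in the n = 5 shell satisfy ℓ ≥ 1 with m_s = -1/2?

24

Per ℓ-value: ℓ=1 → 3; ℓ=2 → 5; ℓ=3 → 7; ℓ=4 → 9.
Orbitals: 3 + 5 + 7 + 9 = 24. With m_s fixed to a single value there is one state per orbital, giving 24 states.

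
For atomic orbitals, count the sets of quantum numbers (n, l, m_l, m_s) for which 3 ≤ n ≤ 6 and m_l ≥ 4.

Work shell by shell — for each n, count the (l, m_l) pairs that satisfy m_l ≥ 4:
n=5 → 1; n=6 → 3.
Orbitals: 1 + 3 = 4. Including both spin states (m_s = ±1/2) gives 2 × 4 = 8 states.

8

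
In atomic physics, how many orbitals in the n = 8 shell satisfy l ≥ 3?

55

The n = 8 shell has l = 0 through 7; check each.
Orbitals with l ≥ 3, by l: l=3 → 7; l=4 → 9; l=5 → 11; l=6 → 13; l=7 → 15.
Total orbitals: 7 + 9 + 11 + 13 + 15 = 55.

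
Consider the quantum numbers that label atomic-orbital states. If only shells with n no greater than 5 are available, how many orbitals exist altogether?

Total orbitals = 1² + 2² + 3² + 4² + 5² = 55.

55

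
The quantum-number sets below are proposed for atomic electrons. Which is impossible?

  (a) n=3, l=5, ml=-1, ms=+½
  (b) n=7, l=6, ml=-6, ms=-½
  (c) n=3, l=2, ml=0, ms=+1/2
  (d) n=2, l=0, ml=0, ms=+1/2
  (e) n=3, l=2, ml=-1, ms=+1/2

(a)

(a) has l = 5 ≥ n = 3, violating 0 ≤ l ≤ n−1.
The remaining sets (b), (c), (d), (e) satisfy all four rules.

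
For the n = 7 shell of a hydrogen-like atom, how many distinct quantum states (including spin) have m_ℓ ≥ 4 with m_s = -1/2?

6

Go through ℓ = 0, …, 6 (the values permitted for n = 7).
Per ℓ-value: ℓ=4 → 1; ℓ=5 → 2; ℓ=6 → 3.
Orbitals: 1 + 2 + 3 = 6. With m_s fixed to a single value there is one state per orbital, giving 6 states.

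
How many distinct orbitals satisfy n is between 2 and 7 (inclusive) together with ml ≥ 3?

20

For each n in the range, tally the orbitals obeying ml ≥ 3:
n=4 → 1; n=5 → 3; n=6 → 6; n=7 → 10.
Total orbitals: 1 + 3 + 6 + 10 = 20.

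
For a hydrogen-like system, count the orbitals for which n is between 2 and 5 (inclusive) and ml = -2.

6

Count contributing orbitals for each principal shell:
n=3 → 1; n=4 → 2; n=5 → 3.
Total orbitals: 1 + 2 + 3 = 6.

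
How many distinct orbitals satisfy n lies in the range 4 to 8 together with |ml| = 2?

40

Go shell by shell, enumerating (l, ml) with |ml| = 2:
n=4 → 4; n=5 → 6; n=6 → 8; n=7 → 10; n=8 → 12.
Total orbitals: 4 + 6 + 8 + 10 + 12 = 40.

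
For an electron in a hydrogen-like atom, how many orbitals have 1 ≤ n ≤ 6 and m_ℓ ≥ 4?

For each n in the range, tally the orbitals obeying m_ℓ ≥ 4:
n=5 → 1; n=6 → 3.
Total orbitals: 1 + 3 = 4.

4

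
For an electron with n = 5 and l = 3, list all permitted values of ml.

-3, -2, -1, 0, 1, 2, 3

ml takes every integer from −l to +l. With l = 3 that gives the 7 values -3, -2, -1, 0, 1, 2, 3.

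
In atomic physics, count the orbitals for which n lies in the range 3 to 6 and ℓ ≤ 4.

75

Work shell by shell — for each n, count the (ℓ, m_ℓ) pairs that satisfy ℓ ≤ 4:
n=3 → 9; n=4 → 16; n=5 → 25; n=6 → 25.
Total orbitals: 9 + 16 + 25 + 25 = 75.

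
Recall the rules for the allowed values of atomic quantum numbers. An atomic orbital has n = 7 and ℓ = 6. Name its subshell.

ℓ = 6 corresponds to the letter 'i', so the subshell is 7i.

7i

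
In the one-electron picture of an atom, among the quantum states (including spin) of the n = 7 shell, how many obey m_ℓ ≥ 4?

The (ℓ, m_ℓ) pairs meeting m_ℓ ≥ 4 give: ℓ=4 → 1; ℓ=5 → 2; ℓ=6 → 3.
Orbitals: 1 + 2 + 3 = 6. Each orbital carries two spin states, so 6 × 2 = 12 states.

12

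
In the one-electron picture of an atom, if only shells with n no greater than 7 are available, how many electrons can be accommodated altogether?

280

Total orbitals = 1² + 2² + 3² + 4² + 5² + 6² + 7² = 140. Doubling for spin gives 280 electrons.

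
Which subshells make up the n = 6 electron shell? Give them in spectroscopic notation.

6s, 6p, 6d, 6f, 6g, 6h

For n = 6, ℓ runs from 0 to 5. In spectroscopic notation ℓ = 0,1,2,… ↔ s,p,d,f,g,h,i, so the subshells are 6s, 6p, 6d, 6f, 6g, 6h.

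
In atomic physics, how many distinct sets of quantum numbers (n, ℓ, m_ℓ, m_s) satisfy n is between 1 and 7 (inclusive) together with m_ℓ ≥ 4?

For each n in the range, tally the orbitals obeying m_ℓ ≥ 4:
n=5 → 1; n=6 → 3; n=7 → 6.
Orbitals: 1 + 3 + 6 = 10. Including both spin states (m_s = ±1/2) gives 2 × 10 = 20 states.

20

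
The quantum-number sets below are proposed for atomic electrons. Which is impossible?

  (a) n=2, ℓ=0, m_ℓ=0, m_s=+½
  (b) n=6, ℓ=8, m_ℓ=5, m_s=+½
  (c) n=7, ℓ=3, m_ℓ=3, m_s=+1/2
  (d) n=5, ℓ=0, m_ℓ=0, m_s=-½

(b) has ℓ = 8 ≥ n = 6, violating 0 ≤ ℓ ≤ n−1.
The remaining sets (a), (c), (d) satisfy all four rules.

(b)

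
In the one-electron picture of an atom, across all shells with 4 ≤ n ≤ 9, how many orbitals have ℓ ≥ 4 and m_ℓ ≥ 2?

Count contributing orbitals for each principal shell:
n=5 → 3; n=6 → 7; n=7 → 12; n=8 → 18; n=9 → 25.
Total orbitals: 3 + 7 + 12 + 18 + 25 = 65.

65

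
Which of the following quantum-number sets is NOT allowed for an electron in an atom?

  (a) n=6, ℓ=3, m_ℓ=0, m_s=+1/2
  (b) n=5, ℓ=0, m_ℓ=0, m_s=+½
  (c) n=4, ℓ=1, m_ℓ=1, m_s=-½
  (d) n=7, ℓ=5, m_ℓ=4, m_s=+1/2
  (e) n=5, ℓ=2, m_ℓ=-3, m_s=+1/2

(e)

(e) has |m_ℓ| = 3 > ℓ = 2, violating −ℓ ≤ m_ℓ ≤ ℓ.
The remaining sets (a), (b), (c), (d) satisfy all four rules.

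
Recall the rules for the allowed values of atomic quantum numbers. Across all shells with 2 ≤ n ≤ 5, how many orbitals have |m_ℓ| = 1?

20

Count contributing orbitals for each principal shell:
n=2 → 2; n=3 → 4; n=4 → 6; n=5 → 8.
Total orbitals: 2 + 4 + 6 + 8 = 20.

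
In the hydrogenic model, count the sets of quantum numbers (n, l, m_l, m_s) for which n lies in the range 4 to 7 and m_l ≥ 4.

Go shell by shell, enumerating (l, m_l) with m_l ≥ 4:
n=5 → 1; n=6 → 3; n=7 → 6.
Orbitals: 1 + 3 + 6 = 10. Including both spin states (m_s = ±1/2) gives 2 × 10 = 20 states.

20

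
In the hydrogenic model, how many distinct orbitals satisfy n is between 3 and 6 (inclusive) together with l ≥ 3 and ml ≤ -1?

Work shell by shell — for each n, count the (l, ml) pairs that satisfy l ≥ 3 and ml ≤ -1:
n=4 → 3; n=5 → 7; n=6 → 12.
Total orbitals: 3 + 7 + 12 = 22.

22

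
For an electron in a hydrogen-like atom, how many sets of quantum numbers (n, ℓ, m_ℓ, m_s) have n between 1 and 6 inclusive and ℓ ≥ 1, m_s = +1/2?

85

Work shell by shell — for each n, count the (ℓ, m_ℓ) pairs that satisfy ℓ ≥ 1:
n=2 → 3; n=3 → 8; n=4 → 15; n=5 → 24; n=6 → 35.
Orbitals: 3 + 8 + 15 + 24 + 35 = 85. With m_s fixed to +1/2 there is one state per orbital, so 85 states.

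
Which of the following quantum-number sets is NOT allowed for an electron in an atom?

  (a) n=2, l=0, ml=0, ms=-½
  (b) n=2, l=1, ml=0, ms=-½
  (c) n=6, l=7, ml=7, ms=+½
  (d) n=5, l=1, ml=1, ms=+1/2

(c) has l = 7 ≥ n = 6, violating 0 ≤ l ≤ n−1.
The remaining sets (a), (b), (d) satisfy all four rules.

(c)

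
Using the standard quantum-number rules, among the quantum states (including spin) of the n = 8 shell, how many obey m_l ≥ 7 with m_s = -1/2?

1

For n = 8, l ranges over 0 … 7.
Contributions: l=7 → 1.
Orbitals: 1. With m_s fixed to a single value there is one state per orbital, giving 1 state.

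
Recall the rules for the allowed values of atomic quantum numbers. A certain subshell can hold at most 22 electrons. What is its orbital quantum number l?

l = 5 (h)

2(2l+1) = 22 ⇒ 2l+1 = 11 ⇒ l = 5.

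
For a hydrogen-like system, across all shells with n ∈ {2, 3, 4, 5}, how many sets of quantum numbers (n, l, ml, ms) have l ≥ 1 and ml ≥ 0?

60

Go shell by shell, enumerating (l, ml) with l ≥ 1 and ml ≥ 0:
n=2 → 2; n=3 → 5; n=4 → 9; n=5 → 14.
Orbitals: 2 + 5 + 9 + 14 = 30. Including both spin states (ms = ±1/2) gives 2 × 30 = 60 states.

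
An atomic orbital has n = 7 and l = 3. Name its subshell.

l = 3 corresponds to the letter 'f', so the subshell is 7f.

7f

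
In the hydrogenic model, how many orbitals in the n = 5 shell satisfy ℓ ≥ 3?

With n = 5 the allowed ℓ are 0, 1, …, 4.
The (ℓ, m_ℓ) pairs meeting ℓ ≥ 3 give: ℓ=3 → 7; ℓ=4 → 9.
Total orbitals: 7 + 9 = 16.

16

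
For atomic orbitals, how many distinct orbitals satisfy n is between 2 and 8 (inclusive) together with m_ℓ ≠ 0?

Count contributing orbitals for each principal shell:
n=2 → 2; n=3 → 6; n=4 → 12; n=5 → 20; n=6 → 30; n=7 → 42; n=8 → 56.
Total orbitals: 2 + 6 + 12 + 20 + 30 + 42 + 56 = 168.

168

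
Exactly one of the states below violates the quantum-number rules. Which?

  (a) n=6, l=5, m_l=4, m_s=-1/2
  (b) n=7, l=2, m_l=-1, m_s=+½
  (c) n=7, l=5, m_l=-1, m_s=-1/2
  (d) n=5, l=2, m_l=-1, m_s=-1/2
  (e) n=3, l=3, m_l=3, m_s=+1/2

(e)

(e) has l = 3 ≥ n = 3, violating 0 ≤ l ≤ n−1.
The remaining sets (a), (b), (c), (d) satisfy all four rules.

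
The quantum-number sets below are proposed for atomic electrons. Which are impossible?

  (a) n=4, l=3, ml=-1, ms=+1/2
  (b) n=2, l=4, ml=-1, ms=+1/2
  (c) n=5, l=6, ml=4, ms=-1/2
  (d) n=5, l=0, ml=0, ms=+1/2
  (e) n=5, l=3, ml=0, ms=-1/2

(b) has l = 4 ≥ n = 2, violating 0 ≤ l ≤ n−1.
(c) has l = 6 ≥ n = 5, violating 0 ≤ l ≤ n−1.
The remaining sets (a), (d), (e) satisfy all four rules.

(b) and (c)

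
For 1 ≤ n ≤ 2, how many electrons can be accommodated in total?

Total orbitals = 1² + 2² = 5. Doubling for spin gives 10 electrons.

10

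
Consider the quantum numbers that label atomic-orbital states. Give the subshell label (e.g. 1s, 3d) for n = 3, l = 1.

l = 1 corresponds to the letter 'p', so the subshell is 3p.

3p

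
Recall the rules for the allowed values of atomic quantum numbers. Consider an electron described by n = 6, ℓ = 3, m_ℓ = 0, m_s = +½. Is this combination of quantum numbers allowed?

n = 6 is a positive integer. ℓ = 3 satisfies 0 ≤ ℓ ≤ n−1 = 5. m_ℓ = 0 lies in the range −ℓ … +ℓ (here −3 … 3). m_s = +1/2 is one of ±1/2.
All four constraints are satisfied.

Valid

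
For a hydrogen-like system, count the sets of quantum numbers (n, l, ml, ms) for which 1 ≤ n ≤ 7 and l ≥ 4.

124

Treat each shell separately and count matching orbitals:
n=5 → 9; n=6 → 20; n=7 → 33.
Orbitals: 9 + 20 + 33 = 62. Including both spin states (ms = ±1/2) gives 2 × 62 = 124 states.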